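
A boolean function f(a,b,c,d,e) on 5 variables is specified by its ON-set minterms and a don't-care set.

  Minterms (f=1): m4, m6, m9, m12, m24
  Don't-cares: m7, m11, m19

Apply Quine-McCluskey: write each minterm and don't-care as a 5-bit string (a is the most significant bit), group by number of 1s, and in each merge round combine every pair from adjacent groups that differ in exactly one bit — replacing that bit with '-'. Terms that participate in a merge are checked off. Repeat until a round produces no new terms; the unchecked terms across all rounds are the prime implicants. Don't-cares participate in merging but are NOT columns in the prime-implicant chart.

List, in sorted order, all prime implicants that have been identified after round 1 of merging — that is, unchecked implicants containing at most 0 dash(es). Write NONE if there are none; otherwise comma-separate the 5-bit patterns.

10011, 11000

size-2^0 implicants → 00100(✓)  00110(✓)  00111(✓)  01001(✓)  01011(✓)  01100(✓)  10011  11000
size-2^1 implicants → 0-100  001-0  0011-  010-1
Unchecked terms (primes): 0-100, 001-0, 0011-, 010-1, 10011, 11000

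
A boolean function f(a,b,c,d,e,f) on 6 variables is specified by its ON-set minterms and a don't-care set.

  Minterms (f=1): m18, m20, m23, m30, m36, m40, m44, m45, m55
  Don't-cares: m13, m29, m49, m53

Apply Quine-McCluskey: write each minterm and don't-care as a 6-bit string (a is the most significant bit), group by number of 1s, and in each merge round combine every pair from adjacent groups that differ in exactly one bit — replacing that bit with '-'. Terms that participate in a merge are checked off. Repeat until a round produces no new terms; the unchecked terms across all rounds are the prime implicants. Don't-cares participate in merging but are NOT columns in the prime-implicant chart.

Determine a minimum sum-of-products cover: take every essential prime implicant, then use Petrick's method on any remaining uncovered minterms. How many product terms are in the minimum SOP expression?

Round 0: 001101✓ 010010 010100 010111✓ 011101✓ 011110 100100✓ 101000✓ 101100✓ 101101✓ 110001✓ 110101✓ 110111✓
Round 1: -01101 -10111 0-1101 10-100 101-00 10110- 110-01 1101-1
PIs = {-01101, -10111, 0-1101, 010010, 010100, 011110, 10-100, 101-00, 10110-, 110-01, 1101-1}
Coverage chart:
  m18: 010010 ←essential
  m20: 010100 ←essential
  m23: -10111 ←essential
  m30: 011110 ←essential
  m36: 10-100 ←essential
  m40: 101-00 ←essential
  m44: 10-100,101-00,10110-
  m45: -01101,10110-
  m55: -10111,1101-1
Essential: -10111, 010010, 010100, 011110, 10-100, 101-00
Petrick residual → -01101
Min cover (7 terms): b'cde'f + bc'def + a'bc'd'ef' + a'bc'de'f' + a'bcdef' + ab'de'f' + ab'ce'f'

7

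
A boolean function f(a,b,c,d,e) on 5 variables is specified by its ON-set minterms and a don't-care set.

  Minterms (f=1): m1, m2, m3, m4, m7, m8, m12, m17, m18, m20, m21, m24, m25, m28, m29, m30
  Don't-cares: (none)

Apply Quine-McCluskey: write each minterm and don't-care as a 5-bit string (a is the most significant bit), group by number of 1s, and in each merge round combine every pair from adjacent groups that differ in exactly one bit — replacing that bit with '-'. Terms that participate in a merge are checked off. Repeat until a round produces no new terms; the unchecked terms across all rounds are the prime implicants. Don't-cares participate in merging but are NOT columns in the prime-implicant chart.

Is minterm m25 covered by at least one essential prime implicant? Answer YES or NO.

[col 0] 00001*, 00010*, 00011*, 00100*, 00111*, 01000*, 01100*, 10001*, 10010*, 10100*, 10101*, 11000*, 11001*, 11100*, 11101*, 11110*
[col 1] -0001, -0010, -0100*, -1000*, -1100*, 0-100*, 00-11, 000-1, 0001-, 01-00*, 1-001*, 1-100*, 1-101*, 10-01*, 1010-*, 11-00*, 11-01*, 1100-*, 111-0, 1110-*
[col 2] --100, -1-00, 1--01, 1-10-, 11-0-
Prime implicants: --100, -0001, -0010, -1-00, 00-11, 000-1, 0001-, 1--01, 1-10-, 11-0-, 111-0
PI chart (minterm → PIs covering it):
  1 | -0001,000-1
  2 | -0010,0001-
  3 | 00-11,000-1,0001-
  4 | --100  (sole → essential)
  7 | 00-11  (sole → essential)
  8 | -1-00  (sole → essential)
  12 | --100,-1-00
  17 | -0001,1--01
  18 | -0010  (sole → essential)
  20 | --100,1-10-
  21 | 1--01,1-10-
  24 | -1-00,11-0-
  25 | 1--01,11-0-
  28 | --100,-1-00,1-10-,11-0-,111-0
  29 | 1--01,1-10-,11-0-
  30 | 111-0  (sole → essential)
Essential prime implicants: --100, -0010, -1-00, 00-11, 111-0

NO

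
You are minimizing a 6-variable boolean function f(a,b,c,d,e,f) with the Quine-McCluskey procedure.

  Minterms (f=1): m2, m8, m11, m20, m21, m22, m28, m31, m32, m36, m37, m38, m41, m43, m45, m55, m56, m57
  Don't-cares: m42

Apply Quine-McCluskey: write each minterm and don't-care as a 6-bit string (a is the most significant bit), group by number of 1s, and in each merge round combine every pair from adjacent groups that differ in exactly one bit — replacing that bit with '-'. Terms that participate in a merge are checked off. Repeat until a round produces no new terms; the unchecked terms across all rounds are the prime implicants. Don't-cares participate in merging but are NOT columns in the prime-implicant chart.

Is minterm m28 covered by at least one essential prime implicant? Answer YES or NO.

[col 0] 000010, 001000, 001011*, 010100*, 010101*, 010110*, 011100*, 011111, 100000*, 100100*, 100101*, 100110*, 101001*, 101010*, 101011*, 101101*, 110111, 111000*, 111001*
[col 1] -01011, 01-100, 0101-0, 01010-, 1-1001, 10-101, 100-00, 1001-0, 10010-, 101-01, 1010-1, 10101-, 11100-
Prime implicants: -01011, 000010, 001000, 01-100, 0101-0, 01010-, 011111, 1-1001, 10-101, 100-00, 1001-0, 10010-, 101-01, 1010-1, 10101-, 110111, 11100-
PI chart (minterm → PIs covering it):
  2 | 000010  (sole → essential)
  8 | 001000  (sole → essential)
  11 | -01011  (sole → essential)
  20 | 01-100,0101-0,01010-
  21 | 01010-  (sole → essential)
  22 | 0101-0  (sole → essential)
  28 | 01-100  (sole → essential)
  31 | 011111  (sole → essential)
  32 | 100-00  (sole → essential)
  36 | 100-00,1001-0,10010-
  37 | 10-101,10010-
  38 | 1001-0  (sole → essential)
  41 | 1-1001,101-01,1010-1
  43 | -01011,1010-1,10101-
  45 | 10-101,101-01
  55 | 110111  (sole → essential)
  56 | 11100-  (sole → essential)
  57 | 1-1001,11100-
Essential prime implicants: -01011, 000010, 001000, 01-100, 0101-0, 01010-, 011111, 100-00, 1001-0, 110111, 11100-

YES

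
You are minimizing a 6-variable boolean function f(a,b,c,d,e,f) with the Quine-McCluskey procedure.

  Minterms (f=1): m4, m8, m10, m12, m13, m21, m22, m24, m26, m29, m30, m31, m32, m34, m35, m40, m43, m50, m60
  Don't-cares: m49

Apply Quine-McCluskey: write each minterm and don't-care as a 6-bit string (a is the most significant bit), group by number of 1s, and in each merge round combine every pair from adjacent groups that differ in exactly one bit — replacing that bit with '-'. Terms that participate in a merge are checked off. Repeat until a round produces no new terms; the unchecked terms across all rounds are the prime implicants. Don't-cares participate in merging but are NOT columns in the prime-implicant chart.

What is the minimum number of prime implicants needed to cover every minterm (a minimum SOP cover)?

10

[col 0] 000100*, 001000*, 001010*, 001100*, 001101*, 010101*, 010110*, 011000*, 011010*, 011101*, 011110*, 011111*, 100000*, 100010*, 100011*, 101000*, 101011*, 110001, 110010*, 111100
[col 1] -01000, 0-1000*, 0-1010*, 0-1101, 00-100, 001-00, 0010-0*, 00110-, 01-101, 01-110, 011-10, 0110-0*, 0111-1, 01111-, 1-0010, 10-000, 10-011, 1000-0, 10001-
[col 2] 0-10-0
Prime implicants: -01000, 0-10-0, 0-1101, 00-100, 001-00, 00110-, 01-101, 01-110, 011-10, 0111-1, 01111-, 1-0010, 10-000, 10-011, 1000-0, 10001-, 110001, 111100
PI chart (minterm → PIs covering it):
  4 | 00-100  (sole → essential)
  8 | -01000,0-10-0,001-00
  10 | 0-10-0  (sole → essential)
  12 | 00-100,001-00,00110-
  13 | 0-1101,00110-
  21 | 01-101  (sole → essential)
  22 | 01-110  (sole → essential)
  24 | 0-10-0  (sole → essential)
  26 | 0-10-0,011-10
  29 | 0-1101,01-101,0111-1
  30 | 01-110,011-10,01111-
  31 | 0111-1,01111-
  32 | 10-000,1000-0
  34 | 1-0010,1000-0,10001-
  35 | 10-011,10001-
  40 | -01000,10-000
  43 | 10-011  (sole → essential)
  50 | 1-0010  (sole → essential)
  60 | 111100  (sole → essential)
Essential prime implicants: 0-10-0, 00-100, 01-101, 01-110, 1-0010, 10-011, 111100
Petrick residual → 0-1101, 0111-1, 10-000
Minimum SOP uses 10 PIs: a'cd'f' + a'cde'f + a'b'de'f' + a'bde'f + a'bdef' + a'bcdf + ac'd'ef' + ab'd'e'f' + ab'd'ef + abcde'f'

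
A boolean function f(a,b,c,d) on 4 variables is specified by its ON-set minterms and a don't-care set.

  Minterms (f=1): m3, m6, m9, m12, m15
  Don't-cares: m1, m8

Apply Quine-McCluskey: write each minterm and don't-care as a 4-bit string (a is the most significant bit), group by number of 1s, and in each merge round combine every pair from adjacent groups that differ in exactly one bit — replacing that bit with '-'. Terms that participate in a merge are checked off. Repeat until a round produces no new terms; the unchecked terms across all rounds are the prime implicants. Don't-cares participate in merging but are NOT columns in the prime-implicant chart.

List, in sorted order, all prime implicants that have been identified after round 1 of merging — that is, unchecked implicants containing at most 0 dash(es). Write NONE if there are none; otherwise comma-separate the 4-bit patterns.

[col 0] 0001*, 0011*, 0110, 1000*, 1001*, 1100*, 1111
[col 1] -001, 00-1, 1-00, 100-
Prime implicants: -001, 00-1, 0110, 1-00, 100-, 1111

0110, 1111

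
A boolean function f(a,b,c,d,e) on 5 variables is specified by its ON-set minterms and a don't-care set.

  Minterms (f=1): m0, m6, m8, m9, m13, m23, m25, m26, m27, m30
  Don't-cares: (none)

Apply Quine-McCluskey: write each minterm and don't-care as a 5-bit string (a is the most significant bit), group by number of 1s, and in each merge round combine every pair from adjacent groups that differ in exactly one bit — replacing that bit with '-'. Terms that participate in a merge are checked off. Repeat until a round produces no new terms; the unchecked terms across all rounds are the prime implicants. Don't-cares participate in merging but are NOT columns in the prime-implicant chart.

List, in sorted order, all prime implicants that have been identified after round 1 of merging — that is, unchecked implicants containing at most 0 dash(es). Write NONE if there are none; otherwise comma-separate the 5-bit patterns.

Round 0: 00000✓ 00110 01000✓ 01001✓ 01101✓ 10111 11001✓ 11010✓ 11011✓ 11110✓
Round 1: -1001 0-000 01-01 0100- 11-10 110-1 1101-
PIs = {-1001, 0-000, 00110, 01-01, 0100-, 10111, 11-10, 110-1, 1101-}

00110, 10111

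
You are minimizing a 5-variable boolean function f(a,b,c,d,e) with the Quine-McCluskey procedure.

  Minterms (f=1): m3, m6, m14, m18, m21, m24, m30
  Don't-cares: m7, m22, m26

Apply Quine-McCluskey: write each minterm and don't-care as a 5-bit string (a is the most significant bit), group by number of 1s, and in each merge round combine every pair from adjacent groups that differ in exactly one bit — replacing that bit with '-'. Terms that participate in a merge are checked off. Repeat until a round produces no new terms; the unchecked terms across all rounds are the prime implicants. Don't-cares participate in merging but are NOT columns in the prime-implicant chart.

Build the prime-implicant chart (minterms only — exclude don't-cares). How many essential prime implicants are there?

5

Round 0: 00011✓ 00110✓ 00111✓ 01110✓ 10010✓ 10101 10110✓ 11000✓ 11010✓ 11110✓
Round 1: -0110✓ -1110✓ 0-110✓ 00-11 0011- 1-010✓ 1-110✓ 10-10✓ 11-10✓ 110-0
Round 2: --110 1--10
PIs = {--110, 00-11, 0011-, 1--10, 10101, 110-0}
Coverage chart:
  m3: 00-11 ←essential
  m6: --110,0011-
  m14: --110 ←essential
  m18: 1--10 ←essential
  m21: 10101 ←essential
  m24: 110-0 ←essential
  m30: --110,1--10
Essential: --110, 00-11, 1--10, 10101, 110-0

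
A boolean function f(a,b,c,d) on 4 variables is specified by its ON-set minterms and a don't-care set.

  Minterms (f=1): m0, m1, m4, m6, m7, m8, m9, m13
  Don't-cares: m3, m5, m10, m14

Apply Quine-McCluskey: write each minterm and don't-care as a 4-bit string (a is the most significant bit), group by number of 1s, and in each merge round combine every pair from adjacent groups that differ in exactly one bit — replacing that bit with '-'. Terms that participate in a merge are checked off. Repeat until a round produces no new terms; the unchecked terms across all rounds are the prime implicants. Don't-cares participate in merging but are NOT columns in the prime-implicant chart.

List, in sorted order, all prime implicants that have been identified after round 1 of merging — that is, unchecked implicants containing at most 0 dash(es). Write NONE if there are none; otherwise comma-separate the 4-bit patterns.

NONE

size-2^0 implicants → 0000(✓)  0001(✓)  0011(✓)  0100(✓)  0101(✓)  0110(✓)  0111(✓)  1000(✓)  1001(✓)  1010(✓)  1101(✓)  1110(✓)
size-2^1 implicants → -000(✓)  -001(✓)  -101(✓)  -110  0-00(✓)  0-01(✓)  0-11(✓)  00-1(✓)  000-(✓)  01-0(✓)  01-1(✓)  010-(✓)  011-(✓)  1-01(✓)  1-10  10-0  100-(✓)
size-2^2 implicants → --01  -00-  0--1  0-0-  01--
Unchecked terms (primes): --01, -00-, -110, 0--1, 0-0-, 01--, 1-10, 10-0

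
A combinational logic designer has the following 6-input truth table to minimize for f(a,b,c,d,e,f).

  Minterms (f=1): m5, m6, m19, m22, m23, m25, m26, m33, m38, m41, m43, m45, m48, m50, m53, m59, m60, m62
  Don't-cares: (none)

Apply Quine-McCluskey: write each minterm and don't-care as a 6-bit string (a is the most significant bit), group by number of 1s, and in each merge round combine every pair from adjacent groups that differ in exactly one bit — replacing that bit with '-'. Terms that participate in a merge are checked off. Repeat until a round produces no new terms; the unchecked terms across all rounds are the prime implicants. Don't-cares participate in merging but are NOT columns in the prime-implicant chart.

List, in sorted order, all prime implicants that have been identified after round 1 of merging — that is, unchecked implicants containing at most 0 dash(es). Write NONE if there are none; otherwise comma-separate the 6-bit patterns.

[col 0] 000101, 000110*, 010011*, 010110*, 010111*, 011001, 011010, 100001*, 100110*, 101001*, 101011*, 101101*, 110000*, 110010*, 110101, 111011*, 111100*, 111110*
[col 1] -00110, 0-0110, 010-11, 01011-, 1-1011, 10-001, 101-01, 1010-1, 1100-0, 1111-0
Prime implicants: -00110, 0-0110, 000101, 010-11, 01011-, 011001, 011010, 1-1011, 10-001, 101-01, 1010-1, 1100-0, 110101, 1111-0

000101, 011001, 011010, 110101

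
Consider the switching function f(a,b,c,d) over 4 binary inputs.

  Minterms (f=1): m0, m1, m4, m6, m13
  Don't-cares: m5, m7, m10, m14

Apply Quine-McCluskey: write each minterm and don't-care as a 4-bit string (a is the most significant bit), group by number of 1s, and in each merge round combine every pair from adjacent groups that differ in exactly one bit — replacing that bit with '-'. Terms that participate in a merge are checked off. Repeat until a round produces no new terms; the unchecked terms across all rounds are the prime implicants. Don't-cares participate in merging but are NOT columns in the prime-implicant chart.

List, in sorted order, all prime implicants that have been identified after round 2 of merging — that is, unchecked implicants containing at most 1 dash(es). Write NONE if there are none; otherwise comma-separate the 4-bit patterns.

-101, -110, 1-10

[col 0] 0000*, 0001*, 0100*, 0101*, 0110*, 0111*, 1010*, 1101*, 1110*
[col 1] -101, -110, 0-00*, 0-01*, 000-*, 01-0*, 01-1*, 010-*, 011-*, 1-10
[col 2] 0-0-, 01--
Prime implicants: -101, -110, 0-0-, 01--, 1-10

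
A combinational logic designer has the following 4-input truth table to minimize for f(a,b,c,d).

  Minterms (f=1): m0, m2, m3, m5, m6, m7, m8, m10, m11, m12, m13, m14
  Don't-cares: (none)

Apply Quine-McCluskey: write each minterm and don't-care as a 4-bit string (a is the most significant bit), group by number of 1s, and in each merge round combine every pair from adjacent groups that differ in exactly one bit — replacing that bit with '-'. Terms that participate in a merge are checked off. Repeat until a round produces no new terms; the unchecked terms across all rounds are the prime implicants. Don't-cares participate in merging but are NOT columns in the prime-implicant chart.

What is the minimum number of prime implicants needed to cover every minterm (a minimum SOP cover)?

5

[col 0] 0000*, 0010*, 0011*, 0101*, 0110*, 0111*, 1000*, 1010*, 1011*, 1100*, 1101*, 1110*
[col 1] -000*, -010*, -011*, -101, -110*, 0-10*, 0-11*, 00-0*, 001-*, 01-1, 011-*, 1-00*, 1-10*, 10-0*, 101-*, 11-0*, 110-
[col 2] --10, -0-0, -01-, 0-1-, 1--0
Prime implicants: --10, -0-0, -01-, -101, 0-1-, 01-1, 1--0, 110-
PI chart (minterm → PIs covering it):
  0 | -0-0  (sole → essential)
  2 | --10,-0-0,-01-,0-1-
  3 | -01-,0-1-
  5 | -101,01-1
  6 | --10,0-1-
  7 | 0-1-,01-1
  8 | -0-0,1--0
  10 | --10,-0-0,-01-,1--0
  11 | -01-  (sole → essential)
  12 | 1--0,110-
  13 | -101,110-
  14 | --10,1--0
Essential prime implicants: -0-0, -01-
Petrick residual → --10, 01-1, 110-
Minimum SOP uses 5 PIs: cd' + b'd' + b'c + a'bd + abc'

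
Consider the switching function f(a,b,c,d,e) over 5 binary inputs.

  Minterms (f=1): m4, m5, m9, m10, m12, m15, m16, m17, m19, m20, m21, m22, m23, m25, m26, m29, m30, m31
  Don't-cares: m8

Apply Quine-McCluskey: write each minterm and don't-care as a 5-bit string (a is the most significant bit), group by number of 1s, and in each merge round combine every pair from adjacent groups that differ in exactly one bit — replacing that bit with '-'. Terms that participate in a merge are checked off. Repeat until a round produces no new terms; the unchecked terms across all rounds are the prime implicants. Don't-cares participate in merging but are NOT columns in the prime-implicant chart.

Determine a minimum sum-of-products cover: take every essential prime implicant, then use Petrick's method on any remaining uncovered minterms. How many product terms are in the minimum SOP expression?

Round 0: 00100✓ 00101✓ 01000✓ 01001✓ 01010✓ 01100✓ 01111✓ 10000✓ 10001✓ 10011✓ 10100✓ 10101✓ 10110✓ 10111✓ 11001✓ 11010✓ 11101✓ 11110✓ 11111✓
Round 1: -0100✓ -0101✓ -1001 -1010 -1111 0-100 0010-✓ 01-00 010-0 0100- 1-001✓ 1-101✓ 1-110✓ 1-111✓ 10-00✓ 10-01✓ 10-11✓ 100-1✓ 1000-✓ 101-0✓ 101-1✓ 1010-✓ 1011-✓ 11-01✓ 11-10 111-1✓ 1111-✓
Round 2: -010- 1--01 1-1-1 1-11- 10--1 10-0- 101--
PIs = {-010-, -1001, -1010, -1111, 0-100, 01-00, 010-0, 0100-, 1--01, 1-1-1, 1-11-, 10--1, 10-0-, 101--, 11-10}
Coverage chart:
  m4: -010-,0-100
  m5: -010- ←essential
  m9: -1001,0100-
  m10: -1010,010-0
  m12: 0-100,01-00
  m15: -1111 ←essential
  m16: 10-0- ←essential
  m17: 1--01,10--1,10-0-
  m19: 10--1 ←essential
  m20: -010-,10-0-,101--
  m21: -010-,1--01,1-1-1,10--1,10-0-,101--
  m22: 1-11-,101--
  m23: 1-1-1,1-11-,10--1,101--
  m25: -1001,1--01
  m26: -1010,11-10
  m29: 1--01,1-1-1
  m30: 1-11-,11-10
  m31: -1111,1-1-1,1-11-
Essential: -010-, -1111, 10--1, 10-0-
Petrick residual → -1001, -1010, 0-100, 1--01, 1-11-
Min cover (9 terms): b'cd' + bc'd'e + bc'de' + bcde + a'cd'e' + ad'e + acd + ab'e + ab'd'

9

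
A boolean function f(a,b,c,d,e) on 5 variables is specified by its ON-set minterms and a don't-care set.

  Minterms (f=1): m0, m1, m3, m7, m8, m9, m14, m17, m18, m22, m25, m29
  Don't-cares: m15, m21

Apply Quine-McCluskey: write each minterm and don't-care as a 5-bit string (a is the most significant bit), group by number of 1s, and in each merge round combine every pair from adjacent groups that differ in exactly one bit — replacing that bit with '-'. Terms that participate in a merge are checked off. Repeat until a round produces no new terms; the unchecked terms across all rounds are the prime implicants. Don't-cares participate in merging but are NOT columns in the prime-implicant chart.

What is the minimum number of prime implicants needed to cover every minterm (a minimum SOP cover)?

Round 0: 00000✓ 00001✓ 00011✓ 00111✓ 01000✓ 01001✓ 01110✓ 01111✓ 10001✓ 10010✓ 10101✓ 10110✓ 11001✓ 11101✓
Round 1: -0001✓ -1001✓ 0-000✓ 0-001✓ 0-111 00-11 000-1 0000-✓ 0100-✓ 0111- 1-001✓ 1-101✓ 10-01✓ 10-10 11-01✓
Round 2: --001 0-00- 1--01
PIs = {--001, 0-00-, 0-111, 00-11, 000-1, 0111-, 1--01, 10-10}
Coverage chart:
  m0: 0-00- ←essential
  m1: --001,0-00-,000-1
  m3: 00-11,000-1
  m7: 0-111,00-11
  m8: 0-00- ←essential
  m9: --001,0-00-
  m14: 0111- ←essential
  m17: --001,1--01
  m18: 10-10 ←essential
  m22: 10-10 ←essential
  m25: --001,1--01
  m29: 1--01 ←essential
Essential: 0-00-, 0111-, 1--01, 10-10
Petrick residual → 00-11
Min cover (5 terms): a'c'd' + a'b'de + a'bcd + ad'e + ab'de'

5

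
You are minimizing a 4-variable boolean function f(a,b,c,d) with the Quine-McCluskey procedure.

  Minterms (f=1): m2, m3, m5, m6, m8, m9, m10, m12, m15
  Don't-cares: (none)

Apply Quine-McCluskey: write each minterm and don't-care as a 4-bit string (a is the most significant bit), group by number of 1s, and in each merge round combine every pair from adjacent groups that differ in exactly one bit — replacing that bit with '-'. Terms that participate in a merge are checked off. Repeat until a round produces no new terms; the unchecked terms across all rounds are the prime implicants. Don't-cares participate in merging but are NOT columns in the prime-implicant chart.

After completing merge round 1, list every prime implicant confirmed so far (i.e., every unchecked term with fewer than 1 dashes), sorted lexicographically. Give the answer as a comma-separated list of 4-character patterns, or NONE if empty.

size-2^0 implicants → 0010(✓)  0011(✓)  0101  0110(✓)  1000(✓)  1001(✓)  1010(✓)  1100(✓)  1111
size-2^1 implicants → -010  0-10  001-  1-00  10-0  100-
Unchecked terms (primes): -010, 0-10, 001-, 0101, 1-00, 10-0, 100-, 1111

0101, 1111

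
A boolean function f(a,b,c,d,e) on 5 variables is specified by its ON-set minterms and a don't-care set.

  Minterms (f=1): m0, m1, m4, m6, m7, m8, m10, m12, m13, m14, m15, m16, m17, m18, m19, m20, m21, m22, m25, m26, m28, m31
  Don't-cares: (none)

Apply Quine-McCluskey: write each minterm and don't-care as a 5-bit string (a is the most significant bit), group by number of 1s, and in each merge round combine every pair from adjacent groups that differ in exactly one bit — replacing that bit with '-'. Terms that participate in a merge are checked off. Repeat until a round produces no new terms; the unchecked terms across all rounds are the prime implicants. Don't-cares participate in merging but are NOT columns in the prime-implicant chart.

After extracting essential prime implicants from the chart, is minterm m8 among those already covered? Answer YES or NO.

Round 0: 00000✓ 00001✓ 00100✓ 00110✓ 00111✓ 01000✓ 01010✓ 01100✓ 01101✓ 01110✓ 01111✓ 10000✓ 10001✓ 10010✓ 10011✓ 10100✓ 10101✓ 10110✓ 11001✓ 11010✓ 11100✓ 11111✓
Round 1: -0000✓ -0001✓ -0100✓ -0110✓ -1010 -1100✓ -1111 0-000✓ 0-100✓ 0-110✓ 0-111✓ 00-00✓ 0000-✓ 001-0✓ 0011-✓ 01-00✓ 01-10✓ 010-0✓ 011-0✓ 011-1✓ 0110-✓ 0111-✓ 1-001 1-010 1-100✓ 10-00✓ 10-01✓ 10-10✓ 100-0✓ 100-1✓ 1000-✓ 1001-✓ 101-0✓ 1010-✓
Round 2: --100 -0-00 -000- -01-0 0--00 0-1-0 0-11- 01--0 011-- 10--0 10-0- 100--
PIs = {--100, -0-00, -000-, -01-0, -1010, -1111, 0--00, 0-1-0, 0-11-, 01--0, 011--, 1-001, 1-010, 10--0, 10-0-, 100--}
Coverage chart:
  m0: -0-00,-000-,0--00
  m1: -000- ←essential
  m4: --100,-0-00,-01-0,0--00,0-1-0
  m6: -01-0,0-1-0,0-11-
  m7: 0-11- ←essential
  m8: 0--00,01--0
  m10: -1010,01--0
  m12: --100,0--00,0-1-0,01--0,011--
  m13: 011-- ←essential
  m14: 0-1-0,0-11-,01--0,011--
  m15: -1111,0-11-,011--
  m16: -0-00,-000-,10--0,10-0-,100--
  m17: -000-,1-001,10-0-,100--
  m18: 1-010,10--0,100--
  m19: 100-- ←essential
  m20: --100,-0-00,-01-0,10--0,10-0-
  m21: 10-0- ←essential
  m22: -01-0,10--0
  m25: 1-001 ←essential
  m26: -1010,1-010
  m28: --100 ←essential
  m31: -1111 ←essential
Essential: --100, -000-, -1111, 0-11-, 011--, 1-001, 10-0-, 100--

NO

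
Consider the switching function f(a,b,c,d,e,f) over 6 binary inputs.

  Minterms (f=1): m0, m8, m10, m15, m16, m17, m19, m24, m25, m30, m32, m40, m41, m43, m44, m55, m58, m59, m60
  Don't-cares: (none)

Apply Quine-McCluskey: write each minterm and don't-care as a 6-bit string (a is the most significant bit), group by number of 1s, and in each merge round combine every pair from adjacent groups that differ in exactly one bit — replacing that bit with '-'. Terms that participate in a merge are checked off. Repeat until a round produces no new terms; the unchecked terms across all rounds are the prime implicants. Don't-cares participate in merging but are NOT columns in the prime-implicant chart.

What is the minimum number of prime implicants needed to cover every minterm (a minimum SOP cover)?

[col 0] 000000*, 001000*, 001010*, 001111, 010000*, 010001*, 010011*, 011000*, 011001*, 011110, 100000*, 101000*, 101001*, 101011*, 101100*, 110111, 111010*, 111011*, 111100*
[col 1] -00000*, -01000*, 0-0000*, 0-1000*, 00-000*, 0010-0, 01-000*, 01-001*, 0100-1, 01000-*, 01100-*, 1-1011, 1-1100, 10-000*, 101-00, 1010-1, 10100-, 11101-
[col 2] -0-000, 0--000, 01-00-
Prime implicants: -0-000, 0--000, 0010-0, 001111, 01-00-, 0100-1, 011110, 1-1011, 1-1100, 101-00, 1010-1, 10100-, 110111, 11101-
PI chart (minterm → PIs covering it):
  0 | -0-000,0--000
  8 | -0-000,0--000,0010-0
  10 | 0010-0  (sole → essential)
  15 | 001111  (sole → essential)
  16 | 0--000,01-00-
  17 | 01-00-,0100-1
  19 | 0100-1  (sole → essential)
  24 | 0--000,01-00-
  25 | 01-00-  (sole → essential)
  30 | 011110  (sole → essential)
  32 | -0-000  (sole → essential)
  40 | -0-000,101-00,10100-
  41 | 1010-1,10100-
  43 | 1-1011,1010-1
  44 | 1-1100,101-00
  55 | 110111  (sole → essential)
  58 | 11101-  (sole → essential)
  59 | 1-1011,11101-
  60 | 1-1100  (sole → essential)
Essential prime implicants: -0-000, 0010-0, 001111, 01-00-, 0100-1, 011110, 1-1100, 110111, 11101-
Petrick residual → 1010-1
Minimum SOP uses 10 PIs: b'd'e'f' + a'b'cd'f' + a'b'cdef + a'bd'e' + a'bc'd'f + a'bcdef' + acde'f' + ab'cd'f + abc'def + abcd'e

10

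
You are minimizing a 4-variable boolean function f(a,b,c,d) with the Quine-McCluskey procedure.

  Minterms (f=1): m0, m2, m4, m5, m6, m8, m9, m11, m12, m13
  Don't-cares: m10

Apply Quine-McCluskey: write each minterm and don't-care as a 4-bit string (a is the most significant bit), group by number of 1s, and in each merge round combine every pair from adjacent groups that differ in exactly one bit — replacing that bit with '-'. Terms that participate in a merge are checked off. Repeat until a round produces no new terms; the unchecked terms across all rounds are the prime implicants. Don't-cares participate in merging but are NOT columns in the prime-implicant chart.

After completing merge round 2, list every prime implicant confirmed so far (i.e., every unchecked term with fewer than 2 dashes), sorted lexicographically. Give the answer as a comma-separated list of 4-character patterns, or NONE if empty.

Round 0: 0000✓ 0010✓ 0100✓ 0101✓ 0110✓ 1000✓ 1001✓ 1010✓ 1011✓ 1100✓ 1101✓
Round 1: -000✓ -010✓ -100✓ -101✓ 0-00✓ 0-10✓ 00-0✓ 01-0✓ 010-✓ 1-00✓ 1-01✓ 10-0✓ 10-1✓ 100-✓ 101-✓ 110-✓
Round 2: --00 -0-0 -10- 0--0 1-0- 10--
PIs = {--00, -0-0, -10-, 0--0, 1-0-, 10--}

NONE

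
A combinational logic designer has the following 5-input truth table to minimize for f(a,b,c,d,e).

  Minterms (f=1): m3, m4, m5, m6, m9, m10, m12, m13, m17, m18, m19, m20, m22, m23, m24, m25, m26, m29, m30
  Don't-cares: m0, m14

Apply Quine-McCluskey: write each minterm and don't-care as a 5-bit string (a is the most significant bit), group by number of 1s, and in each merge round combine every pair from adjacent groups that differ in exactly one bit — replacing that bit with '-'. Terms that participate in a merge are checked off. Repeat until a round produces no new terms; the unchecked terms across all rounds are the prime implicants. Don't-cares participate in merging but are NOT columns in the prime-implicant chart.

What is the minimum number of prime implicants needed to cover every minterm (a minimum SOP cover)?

8

Round 0: 00000✓ 00011✓ 00100✓ 00101✓ 00110✓ 01001✓ 01010✓ 01100✓ 01101✓ 01110✓ 10001✓ 10010✓ 10011✓ 10100✓ 10110✓ 10111✓ 11000✓ 11001✓ 11010✓ 11101✓ 11110✓
Round 1: -0011 -0100✓ -0110✓ -1001✓ -1010✓ -1101✓ -1110✓ 0-100✓ 0-101✓ 0-110✓ 00-00 001-0✓ 0010-✓ 01-01✓ 01-10✓ 011-0✓ 0110-✓ 1-001 1-010✓ 1-110✓ 10-10✓ 10-11✓ 100-1 1001-✓ 101-0✓ 1011-✓ 11-01✓ 11-10✓ 110-0 1100-
Round 2: --110 -01-0 -1-01 -1-10 0-1-0 0-10- 1--10 10-1-
PIs = {--110, -0011, -01-0, -1-01, -1-10, 0-1-0, 0-10-, 00-00, 1--10, 1-001, 10-1-, 100-1, 110-0, 1100-}
Coverage chart:
  m3: -0011 ←essential
  m4: -01-0,0-1-0,0-10-,00-00
  m5: 0-10- ←essential
  m6: --110,-01-0,0-1-0
  m9: -1-01 ←essential
  m10: -1-10 ←essential
  m12: 0-1-0,0-10-
  m13: -1-01,0-10-
  m17: 1-001,100-1
  m18: 1--10,10-1-
  m19: -0011,10-1-,100-1
  m20: -01-0 ←essential
  m22: --110,-01-0,1--10,10-1-
  m23: 10-1- ←essential
  m24: 110-0,1100-
  m25: -1-01,1-001,1100-
  m26: -1-10,1--10,110-0
  m29: -1-01 ←essential
  m30: --110,-1-10,1--10
Essential: -0011, -01-0, -1-01, -1-10, 0-10-, 10-1-
Petrick residual → 1-001, 110-0
Min cover (8 terms): b'c'de + b'ce' + bd'e + bde' + a'cd' + ac'd'e + ab'd + abc'e'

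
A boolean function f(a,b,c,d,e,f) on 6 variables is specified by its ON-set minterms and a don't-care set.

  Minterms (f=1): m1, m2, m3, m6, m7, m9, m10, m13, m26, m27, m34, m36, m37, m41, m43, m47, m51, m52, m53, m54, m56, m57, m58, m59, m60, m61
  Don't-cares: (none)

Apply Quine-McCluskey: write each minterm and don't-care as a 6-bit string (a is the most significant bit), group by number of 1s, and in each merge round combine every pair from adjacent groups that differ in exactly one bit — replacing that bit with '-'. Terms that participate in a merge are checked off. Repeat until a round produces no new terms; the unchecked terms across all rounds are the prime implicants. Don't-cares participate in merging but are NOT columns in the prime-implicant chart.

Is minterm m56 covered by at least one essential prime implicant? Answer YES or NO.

[col 0] 000001*, 000010*, 000011*, 000110*, 000111*, 001001*, 001010*, 001101*, 011010*, 011011*, 100010*, 100100*, 100101*, 101001*, 101011*, 101111*, 110011*, 110100*, 110101*, 110110*, 111000*, 111001*, 111010*, 111011*, 111100*, 111101*
[col 1] -00010, -01001, -11010*, -11011*, 0-1010, 00-001, 00-010, 000-10*, 000-11*, 0000-1, 00001-*, 00011-*, 001-01, 01101-*, 1-0100*, 1-0101*, 1-1001*, 1-1011*, 10010-*, 101-11, 1010-1*, 11-011, 11-100*, 11-101*, 1101-0, 11010-*, 111-00*, 111-01*, 1110-0*, 1110-1*, 11100-*, 11101-*, 11110-*
[col 2] -1101-, 000-1-, 1-010-, 1-10-1, 11-10-, 111-0-, 1110--
Prime implicants: -00010, -01001, -1101-, 0-1010, 00-001, 00-010, 000-1-, 0000-1, 001-01, 1-010-, 1-10-1, 101-11, 11-011, 11-10-, 1101-0, 111-0-, 1110--
PI chart (minterm → PIs covering it):
  1 | 00-001,0000-1
  2 | -00010,00-010,000-1-
  3 | 000-1-,0000-1
  6 | 000-1-  (sole → essential)
  7 | 000-1-  (sole → essential)
  9 | -01001,00-001,001-01
  10 | 0-1010,00-010
  13 | 001-01  (sole → essential)
  26 | -1101-,0-1010
  27 | -1101-  (sole → essential)
  34 | -00010  (sole → essential)
  36 | 1-010-  (sole → essential)
  37 | 1-010-  (sole → essential)
  41 | -01001,1-10-1
  43 | 1-10-1,101-11
  47 | 101-11  (sole → essential)
  51 | 11-011  (sole → essential)
  52 | 1-010-,11-10-,1101-0
  53 | 1-010-,11-10-
  54 | 1101-0  (sole → essential)
  56 | 111-0-,1110--
  57 | 1-10-1,111-0-,1110--
  58 | -1101-,1110--
  59 | -1101-,1-10-1,11-011,1110--
  60 | 11-10-,111-0-
  61 | 11-10-,111-0-
Essential prime implicants: -00010, -1101-, 000-1-, 001-01, 1-010-, 101-11, 11-011, 1101-0

NO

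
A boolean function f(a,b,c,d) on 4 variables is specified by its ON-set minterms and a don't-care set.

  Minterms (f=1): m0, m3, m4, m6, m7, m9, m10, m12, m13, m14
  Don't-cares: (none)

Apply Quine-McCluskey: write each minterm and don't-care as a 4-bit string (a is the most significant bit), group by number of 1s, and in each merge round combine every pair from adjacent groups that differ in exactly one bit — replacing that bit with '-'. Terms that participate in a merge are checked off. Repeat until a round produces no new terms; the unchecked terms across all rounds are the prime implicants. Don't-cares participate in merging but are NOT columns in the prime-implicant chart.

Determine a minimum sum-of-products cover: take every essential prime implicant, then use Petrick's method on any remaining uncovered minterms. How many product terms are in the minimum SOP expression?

Round 0: 0000✓ 0011✓ 0100✓ 0110✓ 0111✓ 1001✓ 1010✓ 1100✓ 1101✓ 1110✓
Round 1: -100✓ -110✓ 0-00 0-11 01-0✓ 011- 1-01 1-10 11-0✓ 110-
Round 2: -1-0
PIs = {-1-0, 0-00, 0-11, 011-, 1-01, 1-10, 110-}
Coverage chart:
  m0: 0-00 ←essential
  m3: 0-11 ←essential
  m4: -1-0,0-00
  m6: -1-0,011-
  m7: 0-11,011-
  m9: 1-01 ←essential
  m10: 1-10 ←essential
  m12: -1-0,110-
  m13: 1-01,110-
  m14: -1-0,1-10
Essential: 0-00, 0-11, 1-01, 1-10
Petrick residual → -1-0
Min cover (5 terms): bd' + a'c'd' + a'cd + ac'd + acd'

5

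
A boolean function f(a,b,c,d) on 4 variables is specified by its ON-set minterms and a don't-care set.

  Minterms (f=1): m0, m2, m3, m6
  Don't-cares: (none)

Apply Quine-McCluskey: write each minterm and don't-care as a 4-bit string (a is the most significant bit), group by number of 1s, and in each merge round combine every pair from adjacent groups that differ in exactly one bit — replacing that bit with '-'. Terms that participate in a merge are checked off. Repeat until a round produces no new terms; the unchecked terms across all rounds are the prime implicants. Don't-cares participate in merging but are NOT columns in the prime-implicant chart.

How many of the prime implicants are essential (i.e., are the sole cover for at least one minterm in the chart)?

Round 0: 0000✓ 0010✓ 0011✓ 0110✓
Round 1: 0-10 00-0 001-
PIs = {0-10, 00-0, 001-}
Coverage chart:
  m0: 00-0 ←essential
  m2: 0-10,00-0,001-
  m3: 001- ←essential
  m6: 0-10 ←essential
Essential: 0-10, 00-0, 001-

3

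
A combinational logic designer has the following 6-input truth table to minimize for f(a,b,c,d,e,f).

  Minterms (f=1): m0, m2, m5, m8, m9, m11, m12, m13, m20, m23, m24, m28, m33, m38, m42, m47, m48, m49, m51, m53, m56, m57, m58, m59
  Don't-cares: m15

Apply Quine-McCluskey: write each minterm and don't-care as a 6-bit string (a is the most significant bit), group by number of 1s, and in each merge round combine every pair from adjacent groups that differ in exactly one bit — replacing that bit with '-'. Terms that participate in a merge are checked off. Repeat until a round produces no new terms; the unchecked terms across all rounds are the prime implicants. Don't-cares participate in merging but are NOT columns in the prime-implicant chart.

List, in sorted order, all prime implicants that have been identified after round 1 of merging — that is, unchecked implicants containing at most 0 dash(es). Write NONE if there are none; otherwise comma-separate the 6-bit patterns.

Round 0: 000000✓ 000010✓ 000101✓ 001000✓ 001001✓ 001011✓ 001100✓ 001101✓ 001111✓ 010100✓ 010111 011000✓ 011100✓ 100001✓ 100110 101010✓ 101111✓ 110000✓ 110001✓ 110011✓ 110101✓ 111000✓ 111001✓ 111010✓ 111011✓
Round 1: -01111 -11000 0-1000✓ 0-1100✓ 00-000 00-101 0000-0 001-00✓ 001-01✓ 001-11✓ 0010-1✓ 00100-✓ 0011-1✓ 00110-✓ 01-100 011-00✓ 1-0001 1-1010 11-000✓ 11-001✓ 11-011✓ 110-01 1100-1✓ 11000-✓ 1110-0✓ 1110-1✓ 11100-✓ 11101-✓
Round 2: 0-1-00 001--1 001-0- 11-0-1 11-00- 1110--
PIs = {-01111, -11000, 0-1-00, 00-000, 00-101, 0000-0, 001--1, 001-0-, 01-100, 010111, 1-0001, 1-1010, 100110, 11-0-1, 11-00-, 110-01, 1110--}

010111, 100110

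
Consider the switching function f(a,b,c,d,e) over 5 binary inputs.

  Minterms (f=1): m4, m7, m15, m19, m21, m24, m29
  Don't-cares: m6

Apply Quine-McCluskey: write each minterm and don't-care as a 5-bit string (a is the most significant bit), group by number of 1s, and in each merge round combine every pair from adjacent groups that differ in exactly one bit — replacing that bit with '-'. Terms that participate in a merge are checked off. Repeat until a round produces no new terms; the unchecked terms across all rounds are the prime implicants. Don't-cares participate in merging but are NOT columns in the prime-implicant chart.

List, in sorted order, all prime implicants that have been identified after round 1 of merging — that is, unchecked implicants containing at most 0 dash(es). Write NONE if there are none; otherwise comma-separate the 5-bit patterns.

10011, 11000

size-2^0 implicants → 00100(✓)  00110(✓)  00111(✓)  01111(✓)  10011  10101(✓)  11000  11101(✓)
size-2^1 implicants → 0-111  001-0  0011-  1-101
Unchecked terms (primes): 0-111, 001-0, 0011-, 1-101, 10011, 11000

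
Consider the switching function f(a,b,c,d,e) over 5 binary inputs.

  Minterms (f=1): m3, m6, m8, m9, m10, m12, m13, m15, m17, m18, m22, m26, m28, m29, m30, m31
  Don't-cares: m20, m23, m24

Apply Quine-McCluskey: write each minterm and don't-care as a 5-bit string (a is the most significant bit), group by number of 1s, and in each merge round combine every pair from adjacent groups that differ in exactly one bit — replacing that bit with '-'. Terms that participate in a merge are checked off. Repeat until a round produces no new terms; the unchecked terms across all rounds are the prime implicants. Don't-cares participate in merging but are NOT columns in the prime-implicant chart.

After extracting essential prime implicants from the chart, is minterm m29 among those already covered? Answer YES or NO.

Round 0: 00011 00110✓ 01000✓ 01001✓ 01010✓ 01100✓ 01101✓ 01111✓ 10001 10010✓ 10100✓ 10110✓ 10111✓ 11000✓ 11010✓ 11100✓ 11101✓ 11110✓ 11111✓
Round 1: -0110 -1000✓ -1010✓ -1100✓ -1101✓ -1111✓ 01-00✓ 01-01✓ 010-0✓ 0100-✓ 011-1✓ 0110-✓ 1-010✓ 1-100✓ 1-110✓ 1-111✓ 10-10✓ 101-0✓ 1011-✓ 11-00✓ 11-10✓ 110-0✓ 111-0✓ 111-1✓ 1110-✓ 1111-✓
Round 2: -1-00 -10-0 -11-1 -110- 01-0- 1--10 1-1-0 1-11- 11--0 111--
PIs = {-0110, -1-00, -10-0, -11-1, -110-, 00011, 01-0-, 1--10, 1-1-0, 1-11-, 10001, 11--0, 111--}
Coverage chart:
  m3: 00011 ←essential
  m6: -0110 ←essential
  m8: -1-00,-10-0,01-0-
  m9: 01-0- ←essential
  m10: -10-0 ←essential
  m12: -1-00,-110-,01-0-
  m13: -11-1,-110-,01-0-
  m15: -11-1 ←essential
  m17: 10001 ←essential
  m18: 1--10 ←essential
  m22: -0110,1--10,1-1-0,1-11-
  m26: -10-0,1--10,11--0
  m28: -1-00,-110-,1-1-0,11--0,111--
  m29: -11-1,-110-,111--
  m30: 1--10,1-1-0,1-11-,11--0,111--
  m31: -11-1,1-11-,111--
Essential: -0110, -10-0, -11-1, 00011, 01-0-, 1--10, 10001

YES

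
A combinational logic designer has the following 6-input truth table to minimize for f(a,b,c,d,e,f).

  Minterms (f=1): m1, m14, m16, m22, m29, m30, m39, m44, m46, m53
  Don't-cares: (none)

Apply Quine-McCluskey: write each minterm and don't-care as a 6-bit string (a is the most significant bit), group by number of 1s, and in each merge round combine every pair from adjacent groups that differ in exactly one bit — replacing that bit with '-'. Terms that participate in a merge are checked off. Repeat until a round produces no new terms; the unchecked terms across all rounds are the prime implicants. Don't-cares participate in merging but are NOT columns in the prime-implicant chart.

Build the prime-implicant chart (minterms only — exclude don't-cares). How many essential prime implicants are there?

[col 0] 000001, 001110*, 010000, 010110*, 011101, 011110*, 100111, 101100*, 101110*, 110101
[col 1] -01110, 0-1110, 01-110, 1011-0
Prime implicants: -01110, 0-1110, 000001, 01-110, 010000, 011101, 100111, 1011-0, 110101
PI chart (minterm → PIs covering it):
  1 | 000001  (sole → essential)
  14 | -01110,0-1110
  16 | 010000  (sole → essential)
  22 | 01-110  (sole → essential)
  29 | 011101  (sole → essential)
  30 | 0-1110,01-110
  39 | 100111  (sole → essential)
  44 | 1011-0  (sole → essential)
  46 | -01110,1011-0
  53 | 110101  (sole → essential)
Essential prime implicants: 000001, 01-110, 010000, 011101, 100111, 1011-0, 110101

7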